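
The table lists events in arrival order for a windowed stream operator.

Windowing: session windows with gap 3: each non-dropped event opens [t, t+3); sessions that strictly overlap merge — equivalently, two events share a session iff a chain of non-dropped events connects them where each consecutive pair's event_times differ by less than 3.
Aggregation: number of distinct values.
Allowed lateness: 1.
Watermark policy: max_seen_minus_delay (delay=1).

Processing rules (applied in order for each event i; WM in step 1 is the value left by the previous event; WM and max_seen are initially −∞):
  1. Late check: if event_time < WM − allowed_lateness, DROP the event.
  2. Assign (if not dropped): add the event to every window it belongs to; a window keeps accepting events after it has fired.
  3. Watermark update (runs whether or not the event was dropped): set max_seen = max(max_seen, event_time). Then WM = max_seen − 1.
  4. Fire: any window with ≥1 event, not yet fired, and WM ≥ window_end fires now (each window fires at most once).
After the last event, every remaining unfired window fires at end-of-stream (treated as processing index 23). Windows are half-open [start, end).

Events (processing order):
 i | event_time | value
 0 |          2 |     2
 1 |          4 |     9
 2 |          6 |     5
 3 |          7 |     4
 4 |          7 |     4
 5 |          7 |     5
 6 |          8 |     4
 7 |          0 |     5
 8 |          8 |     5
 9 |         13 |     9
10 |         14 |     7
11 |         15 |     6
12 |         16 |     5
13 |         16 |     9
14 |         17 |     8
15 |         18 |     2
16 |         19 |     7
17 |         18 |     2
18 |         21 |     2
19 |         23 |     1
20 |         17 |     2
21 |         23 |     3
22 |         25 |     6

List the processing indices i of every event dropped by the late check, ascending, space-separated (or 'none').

7 20

i=0 t=2 v=2: → [2,5); WM=1
i=1 t=4 v=9: → [2,7); WM=3
i=2 t=6 v=5: → [2,9); WM=5
i=3 t=7 v=4: → [2,10); WM=6
i=4 t=7 v=4: → [2,10); WM=6
i=5 t=7 v=5: → [2,10); WM=6
i=6 t=8 v=4: → [2,11); WM=7
i=7 t=0 v=5: DROP (t<7-1); WM=7
i=8 t=8 v=5: → [2,11); WM=7
i=9 t=13 v=9: → [13,16); WM=12
i=10 t=14 v=7: → [13,17); WM=13
i=11 t=15 v=6: → [13,18); WM=14
i=12 t=16 v=5: → [13,19); WM=15
i=13 t=16 v=9: → [13,19); WM=15
i=14 t=17 v=8: → [13,20); WM=16
i=15 t=18 v=2: → [13,21); WM=17
i=16 t=19 v=7: → [13,22); WM=18
i=17 t=18 v=2: → [13,22); WM=18
i=18 t=21 v=2: → [13,24); WM=20
i=19 t=23 v=1: → [13,26); WM=22
i=20 t=17 v=2: DROP (t<22-1); WM=22
i=21 t=23 v=3: → [13,26); WM=22
i=22 t=25 v=6: → [13,28); WM=24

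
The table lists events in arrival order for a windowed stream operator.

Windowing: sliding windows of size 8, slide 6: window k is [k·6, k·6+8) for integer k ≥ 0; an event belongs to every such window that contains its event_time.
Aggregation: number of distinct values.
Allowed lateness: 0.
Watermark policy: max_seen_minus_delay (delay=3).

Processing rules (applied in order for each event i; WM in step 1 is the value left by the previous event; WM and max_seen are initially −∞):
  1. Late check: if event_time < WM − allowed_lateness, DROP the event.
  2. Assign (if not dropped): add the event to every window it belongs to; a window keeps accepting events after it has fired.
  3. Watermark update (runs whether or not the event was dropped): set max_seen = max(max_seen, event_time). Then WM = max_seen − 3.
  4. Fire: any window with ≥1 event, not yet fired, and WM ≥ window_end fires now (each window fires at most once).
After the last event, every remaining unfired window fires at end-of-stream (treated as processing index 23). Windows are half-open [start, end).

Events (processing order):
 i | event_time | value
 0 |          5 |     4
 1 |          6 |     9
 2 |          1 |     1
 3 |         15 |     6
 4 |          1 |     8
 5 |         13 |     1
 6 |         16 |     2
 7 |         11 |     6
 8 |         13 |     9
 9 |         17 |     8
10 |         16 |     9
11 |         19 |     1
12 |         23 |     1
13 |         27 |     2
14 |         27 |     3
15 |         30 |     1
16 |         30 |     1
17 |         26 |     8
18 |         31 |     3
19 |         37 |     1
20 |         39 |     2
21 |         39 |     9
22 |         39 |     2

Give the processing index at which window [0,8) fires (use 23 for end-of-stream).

3

i=0 t=5 v=4: → [0,8); WM=2
i=1 t=6 v=9: → [6,14),[0,8); WM=3
i=2 t=1 v=1: DROP (t<3-0); WM=3
i=3 t=15 v=6: → [12,20); WM=12; [0,8) fires=2
i=4 t=1 v=8: DROP (t<12-0); WM=12
i=5 t=13 v=1: → [12,20),[6,14); WM=12
i=6 t=16 v=2: → [12,20); WM=13
i=7 t=11 v=6: DROP (t<13-0); WM=13
i=8 t=13 v=9: → [12,20),[6,14); WM=13
i=9 t=17 v=8: → [12,20); WM=14; [6,14) fires=2
i=10 t=16 v=9: → [12,20); WM=14
i=11 t=19 v=1: → [18,26),[12,20); WM=16
i=12 t=23 v=1: → [18,26); WM=20; [12,20) fires=5
i=13 t=27 v=2: → [24,32); WM=24
i=14 t=27 v=3: → [24,32); WM=24
i=15 t=30 v=1: → [30,38),[24,32); WM=27; [18,26) fires=1
i=16 t=30 v=1: → [30,38),[24,32); WM=27
i=17 t=26 v=8: DROP (t<27-0); WM=27
i=18 t=31 v=3: → [30,38),[24,32); WM=28
i=19 t=37 v=1: → [36,44),[30,38); WM=34; [24,32) fires=3
i=20 t=39 v=2: → [36,44); WM=36
i=21 t=39 v=9: → [36,44); WM=36
i=22 t=39 v=2: → [36,44); WM=36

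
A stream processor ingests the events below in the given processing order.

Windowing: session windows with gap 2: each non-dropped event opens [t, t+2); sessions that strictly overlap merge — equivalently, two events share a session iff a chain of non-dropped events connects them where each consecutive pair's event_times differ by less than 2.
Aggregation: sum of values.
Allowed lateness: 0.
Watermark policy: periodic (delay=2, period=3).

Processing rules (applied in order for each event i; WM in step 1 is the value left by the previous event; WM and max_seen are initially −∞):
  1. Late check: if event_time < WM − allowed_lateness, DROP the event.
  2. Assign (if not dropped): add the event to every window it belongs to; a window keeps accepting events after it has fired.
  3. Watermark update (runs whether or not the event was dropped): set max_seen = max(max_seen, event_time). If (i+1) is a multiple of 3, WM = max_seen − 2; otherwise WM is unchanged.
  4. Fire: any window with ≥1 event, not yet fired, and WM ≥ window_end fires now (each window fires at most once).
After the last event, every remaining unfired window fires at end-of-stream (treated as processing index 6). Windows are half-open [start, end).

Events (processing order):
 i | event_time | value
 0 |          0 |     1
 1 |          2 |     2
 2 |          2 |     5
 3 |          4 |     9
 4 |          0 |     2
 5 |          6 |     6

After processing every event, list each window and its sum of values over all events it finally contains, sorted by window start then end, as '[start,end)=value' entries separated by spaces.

[0,2)=3 [2,4)=7 [4,6)=9 [6,8)=6

i=0 t=0 v=1: → [0,2); WM=−∞
i=1 t=2 v=2: → [2,4); WM=−∞
i=2 t=2 v=5: → [2,4); WM=0
i=3 t=4 v=9: → [4,6); WM=0
i=4 t=0 v=2: → [0,2); WM=0
i=5 t=6 v=6: → [6,8); WM=4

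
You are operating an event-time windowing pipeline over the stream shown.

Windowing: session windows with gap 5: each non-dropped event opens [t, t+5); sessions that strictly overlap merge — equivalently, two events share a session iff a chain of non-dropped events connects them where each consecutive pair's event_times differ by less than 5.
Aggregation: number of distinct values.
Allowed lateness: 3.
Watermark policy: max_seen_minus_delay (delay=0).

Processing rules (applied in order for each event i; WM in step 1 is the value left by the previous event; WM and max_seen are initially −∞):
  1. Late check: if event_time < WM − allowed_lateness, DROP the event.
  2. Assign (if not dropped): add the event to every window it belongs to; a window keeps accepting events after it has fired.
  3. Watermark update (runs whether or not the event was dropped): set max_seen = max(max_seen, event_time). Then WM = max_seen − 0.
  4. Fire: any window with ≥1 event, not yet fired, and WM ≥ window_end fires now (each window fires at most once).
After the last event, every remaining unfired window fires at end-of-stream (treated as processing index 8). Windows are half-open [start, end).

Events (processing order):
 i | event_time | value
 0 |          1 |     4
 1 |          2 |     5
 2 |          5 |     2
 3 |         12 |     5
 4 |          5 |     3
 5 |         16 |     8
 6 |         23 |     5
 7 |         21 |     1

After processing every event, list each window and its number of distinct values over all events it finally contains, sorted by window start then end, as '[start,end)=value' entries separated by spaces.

i=0 t=1 v=4: → [1,6); WM=1
i=1 t=2 v=5: → [1,7); WM=2
i=2 t=5 v=2: → [1,10); WM=5
i=3 t=12 v=5: → [12,17); WM=12
i=4 t=5 v=3: DROP (t<12-3); WM=12
i=5 t=16 v=8: → [12,21); WM=16
i=6 t=23 v=5: → [23,28); WM=23
i=7 t=21 v=1: → [21,28); WM=23

[1,10)=3 [12,21)=2 [21,28)=2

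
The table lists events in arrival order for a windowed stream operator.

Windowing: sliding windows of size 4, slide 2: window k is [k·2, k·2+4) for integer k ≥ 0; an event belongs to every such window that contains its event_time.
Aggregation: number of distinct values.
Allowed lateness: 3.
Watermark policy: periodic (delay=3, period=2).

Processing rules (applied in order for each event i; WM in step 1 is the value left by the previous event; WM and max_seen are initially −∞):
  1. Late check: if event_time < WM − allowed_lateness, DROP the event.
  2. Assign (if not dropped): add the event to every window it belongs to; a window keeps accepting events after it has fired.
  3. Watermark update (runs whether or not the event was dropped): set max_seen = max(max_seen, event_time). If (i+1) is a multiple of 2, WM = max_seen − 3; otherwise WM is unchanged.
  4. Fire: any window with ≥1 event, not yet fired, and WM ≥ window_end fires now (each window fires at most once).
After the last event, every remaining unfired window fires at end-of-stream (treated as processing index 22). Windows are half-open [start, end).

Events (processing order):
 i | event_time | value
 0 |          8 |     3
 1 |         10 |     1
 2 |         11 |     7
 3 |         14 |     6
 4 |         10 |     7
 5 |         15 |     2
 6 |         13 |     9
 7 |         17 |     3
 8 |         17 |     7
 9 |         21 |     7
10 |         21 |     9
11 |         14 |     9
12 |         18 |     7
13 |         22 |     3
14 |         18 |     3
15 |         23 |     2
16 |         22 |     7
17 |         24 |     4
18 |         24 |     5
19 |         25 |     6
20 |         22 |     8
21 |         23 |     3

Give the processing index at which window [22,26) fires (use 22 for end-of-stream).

22

i=0 t=8 v=3: → [8,12),[6,10); WM=−∞
i=1 t=10 v=1: → [10,14),[8,12); WM=7
i=2 t=11 v=7: → [10,14),[8,12); WM=7
i=3 t=14 v=6: → [14,18),[12,16); WM=11; [6,10) fires=1
i=4 t=10 v=7: → [10,14),[8,12); WM=11
i=5 t=15 v=2: → [14,18),[12,16); WM=12; [8,12) fires=3
i=6 t=13 v=9: → [12,16),[10,14); WM=12
i=7 t=17 v=3: → [16,20),[14,18); WM=14; [10,14) fires=3
i=8 t=17 v=7: → [16,20),[14,18); WM=14
i=9 t=21 v=7: → [20,24),[18,22); WM=18; [12,16) fires=3 [14,18) fires=4
i=10 t=21 v=9: → [20,24),[18,22); WM=18
i=11 t=14 v=9: DROP (t<18-3); WM=18
i=12 t=18 v=7: → [18,22),[16,20); WM=18
i=13 t=22 v=3: → [22,26),[20,24); WM=19
i=14 t=18 v=3: → [18,22),[16,20); WM=19
i=15 t=23 v=2: → [22,26),[20,24); WM=20; [16,20) fires=2
i=16 t=22 v=7: → [22,26),[20,24); WM=20
i=17 t=24 v=4: → [24,28),[22,26); WM=21
i=18 t=24 v=5: → [24,28),[22,26); WM=21
i=19 t=25 v=6: → [24,28),[22,26); WM=22; [18,22) fires=3
i=20 t=22 v=8: → [22,26),[20,24); WM=22
i=21 t=23 v=3: → [22,26),[20,24); WM=22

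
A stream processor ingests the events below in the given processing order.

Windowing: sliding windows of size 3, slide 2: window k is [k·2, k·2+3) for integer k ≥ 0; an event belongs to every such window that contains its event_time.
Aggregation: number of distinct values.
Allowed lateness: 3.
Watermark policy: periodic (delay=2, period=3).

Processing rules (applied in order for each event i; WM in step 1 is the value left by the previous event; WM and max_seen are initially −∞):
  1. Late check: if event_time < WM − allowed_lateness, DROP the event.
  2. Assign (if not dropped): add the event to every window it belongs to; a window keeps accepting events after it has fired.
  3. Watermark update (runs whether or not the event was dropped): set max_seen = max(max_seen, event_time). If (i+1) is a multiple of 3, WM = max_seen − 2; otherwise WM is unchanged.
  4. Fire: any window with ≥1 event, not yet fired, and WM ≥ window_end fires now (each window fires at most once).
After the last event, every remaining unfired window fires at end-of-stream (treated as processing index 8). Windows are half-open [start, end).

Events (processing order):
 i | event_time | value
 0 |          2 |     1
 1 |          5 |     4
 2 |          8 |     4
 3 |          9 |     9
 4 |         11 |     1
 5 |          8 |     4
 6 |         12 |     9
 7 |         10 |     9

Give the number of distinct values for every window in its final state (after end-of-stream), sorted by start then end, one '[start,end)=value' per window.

[0,3)=1 [2,5)=1 [4,7)=1 [6,9)=1 [8,11)=2 [10,13)=2 [12,15)=1

i=0 t=2 v=1: → [2,5),[0,3); WM=−∞
i=1 t=5 v=4: → [4,7); WM=−∞
i=2 t=8 v=4: → [8,11),[6,9); WM=6; [0,3) fires=1 [2,5) fires=1
i=3 t=9 v=9: → [8,11); WM=6
i=4 t=11 v=1: → [10,13); WM=6
i=5 t=8 v=4: → [8,11),[6,9); WM=9; [4,7) fires=1 [6,9) fires=1
i=6 t=12 v=9: → [12,15),[10,13); WM=9
i=7 t=10 v=9: → [10,13),[8,11); WM=9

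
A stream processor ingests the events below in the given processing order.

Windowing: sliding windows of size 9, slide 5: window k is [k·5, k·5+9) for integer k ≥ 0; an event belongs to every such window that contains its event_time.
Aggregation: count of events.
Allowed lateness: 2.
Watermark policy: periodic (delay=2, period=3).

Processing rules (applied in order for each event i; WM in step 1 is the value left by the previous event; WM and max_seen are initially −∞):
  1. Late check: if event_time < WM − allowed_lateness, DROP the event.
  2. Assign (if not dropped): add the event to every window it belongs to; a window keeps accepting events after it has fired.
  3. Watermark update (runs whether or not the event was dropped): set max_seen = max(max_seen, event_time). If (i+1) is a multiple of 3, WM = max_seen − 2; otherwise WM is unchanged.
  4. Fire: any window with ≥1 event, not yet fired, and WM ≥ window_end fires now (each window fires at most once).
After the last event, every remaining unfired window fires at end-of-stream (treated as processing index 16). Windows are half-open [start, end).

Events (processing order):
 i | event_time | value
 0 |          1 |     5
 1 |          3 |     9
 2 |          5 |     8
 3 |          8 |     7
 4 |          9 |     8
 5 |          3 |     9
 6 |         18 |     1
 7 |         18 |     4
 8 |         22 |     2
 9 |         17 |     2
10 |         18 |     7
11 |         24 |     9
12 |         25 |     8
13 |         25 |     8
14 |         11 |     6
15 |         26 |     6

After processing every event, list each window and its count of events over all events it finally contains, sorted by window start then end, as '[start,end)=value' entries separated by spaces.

[0,9)=5 [5,14)=3 [10,19)=3 [15,24)=4 [20,29)=5 [25,34)=3

i=0 t=1 v=5: → [0,9); WM=−∞
i=1 t=3 v=9: → [0,9); WM=−∞
i=2 t=5 v=8: → [5,14),[0,9); WM=3
i=3 t=8 v=7: → [5,14),[0,9); WM=3
i=4 t=9 v=8: → [5,14); WM=3
i=5 t=3 v=9: → [0,9); WM=7
i=6 t=18 v=1: → [15,24),[10,19); WM=7
i=7 t=18 v=4: → [15,24),[10,19); WM=7
i=8 t=22 v=2: → [20,29),[15,24); WM=20; [0,9) fires=5 [5,14) fires=3 [10,19) fires=2
i=9 t=17 v=2: DROP (t<20-2); WM=20
i=10 t=18 v=7: → [15,24),[10,19); WM=20
i=11 t=24 v=9: → [20,29); WM=22
i=12 t=25 v=8: → [25,34),[20,29); WM=22
i=13 t=25 v=8: → [25,34),[20,29); WM=22
i=14 t=11 v=6: DROP (t<22-2); WM=23
i=15 t=26 v=6: → [25,34),[20,29); WM=23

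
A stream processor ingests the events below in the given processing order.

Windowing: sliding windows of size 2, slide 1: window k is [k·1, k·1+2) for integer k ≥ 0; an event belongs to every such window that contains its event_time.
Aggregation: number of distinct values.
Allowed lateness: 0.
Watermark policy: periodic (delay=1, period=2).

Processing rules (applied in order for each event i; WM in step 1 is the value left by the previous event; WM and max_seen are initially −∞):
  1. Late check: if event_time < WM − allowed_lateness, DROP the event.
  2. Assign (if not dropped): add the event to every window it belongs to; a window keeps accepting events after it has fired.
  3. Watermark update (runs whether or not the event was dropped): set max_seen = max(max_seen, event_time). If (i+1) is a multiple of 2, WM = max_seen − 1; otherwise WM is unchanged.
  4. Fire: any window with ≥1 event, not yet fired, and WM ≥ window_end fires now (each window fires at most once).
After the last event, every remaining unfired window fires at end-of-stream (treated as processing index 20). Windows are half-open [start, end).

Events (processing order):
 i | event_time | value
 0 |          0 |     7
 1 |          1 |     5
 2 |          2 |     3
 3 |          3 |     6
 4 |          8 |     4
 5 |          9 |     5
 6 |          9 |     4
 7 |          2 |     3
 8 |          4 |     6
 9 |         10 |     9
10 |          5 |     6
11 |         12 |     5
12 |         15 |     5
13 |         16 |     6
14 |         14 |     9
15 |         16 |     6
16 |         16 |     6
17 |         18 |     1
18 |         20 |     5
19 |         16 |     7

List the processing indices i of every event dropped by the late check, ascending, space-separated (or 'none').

i=0 t=0 v=7: → [0,2); WM=−∞
i=1 t=1 v=5: → [1,3),[0,2); WM=0
i=2 t=2 v=3: → [2,4),[1,3); WM=0
i=3 t=3 v=6: → [3,5),[2,4); WM=2; [0,2) fires=2
i=4 t=8 v=4: → [8,10),[7,9); WM=2
i=5 t=9 v=5: → [9,11),[8,10); WM=8; [1,3) fires=2 [2,4) fires=2 [3,5) fires=1
i=6 t=9 v=4: → [9,11),[8,10); WM=8
i=7 t=2 v=3: DROP (t<8-0); WM=8
i=8 t=4 v=6: DROP (t<8-0); WM=8
i=9 t=10 v=9: → [10,12),[9,11); WM=9; [7,9) fires=1
i=10 t=5 v=6: DROP (t<9-0); WM=9
i=11 t=12 v=5: → [12,14),[11,13); WM=11; [8,10) fires=2 [9,11) fires=3
i=12 t=15 v=5: → [15,17),[14,16); WM=11
i=13 t=16 v=6: → [16,18),[15,17); WM=15; [10,12) fires=1 [11,13) fires=1 [12,14) fires=1
i=14 t=14 v=9: DROP (t<15-0); WM=15
i=15 t=16 v=6: → [16,18),[15,17); WM=15
i=16 t=16 v=6: → [16,18),[15,17); WM=15
i=17 t=18 v=1: → [18,20),[17,19); WM=17; [14,16) fires=1 [15,17) fires=2
i=18 t=20 v=5: → [20,22),[19,21); WM=17
i=19 t=16 v=7: DROP (t<17-0); WM=19; [16,18) fires=1 [17,19) fires=1

7 8 10 14 19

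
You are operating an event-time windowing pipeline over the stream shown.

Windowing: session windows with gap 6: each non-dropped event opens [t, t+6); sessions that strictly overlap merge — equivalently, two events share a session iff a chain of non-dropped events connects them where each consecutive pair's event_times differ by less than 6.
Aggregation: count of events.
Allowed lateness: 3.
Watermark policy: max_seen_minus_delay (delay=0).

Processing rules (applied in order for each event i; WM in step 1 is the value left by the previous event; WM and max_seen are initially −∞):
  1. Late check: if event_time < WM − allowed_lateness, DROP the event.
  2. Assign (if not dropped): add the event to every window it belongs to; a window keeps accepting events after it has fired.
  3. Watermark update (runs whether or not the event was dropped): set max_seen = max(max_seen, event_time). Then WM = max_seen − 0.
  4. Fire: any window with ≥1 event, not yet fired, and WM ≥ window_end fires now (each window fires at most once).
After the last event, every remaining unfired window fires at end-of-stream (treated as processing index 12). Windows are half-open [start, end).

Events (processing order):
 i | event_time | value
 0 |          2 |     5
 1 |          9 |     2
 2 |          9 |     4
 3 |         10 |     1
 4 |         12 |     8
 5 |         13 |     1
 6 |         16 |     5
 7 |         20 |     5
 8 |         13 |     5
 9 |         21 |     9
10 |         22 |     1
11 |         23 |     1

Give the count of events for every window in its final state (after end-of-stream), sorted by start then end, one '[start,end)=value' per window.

i=0 t=2 v=5: → [2,8); WM=2
i=1 t=9 v=2: → [9,15); WM=9
i=2 t=9 v=4: → [9,15); WM=9
i=3 t=10 v=1: → [9,16); WM=10
i=4 t=12 v=8: → [9,18); WM=12
i=5 t=13 v=1: → [9,19); WM=13
i=6 t=16 v=5: → [9,22); WM=16
i=7 t=20 v=5: → [9,26); WM=20
i=8 t=13 v=5: DROP (t<20-3); WM=20
i=9 t=21 v=9: → [9,27); WM=21
i=10 t=22 v=1: → [9,28); WM=22
i=11 t=23 v=1: → [9,29); WM=23

[2,8)=1 [9,29)=10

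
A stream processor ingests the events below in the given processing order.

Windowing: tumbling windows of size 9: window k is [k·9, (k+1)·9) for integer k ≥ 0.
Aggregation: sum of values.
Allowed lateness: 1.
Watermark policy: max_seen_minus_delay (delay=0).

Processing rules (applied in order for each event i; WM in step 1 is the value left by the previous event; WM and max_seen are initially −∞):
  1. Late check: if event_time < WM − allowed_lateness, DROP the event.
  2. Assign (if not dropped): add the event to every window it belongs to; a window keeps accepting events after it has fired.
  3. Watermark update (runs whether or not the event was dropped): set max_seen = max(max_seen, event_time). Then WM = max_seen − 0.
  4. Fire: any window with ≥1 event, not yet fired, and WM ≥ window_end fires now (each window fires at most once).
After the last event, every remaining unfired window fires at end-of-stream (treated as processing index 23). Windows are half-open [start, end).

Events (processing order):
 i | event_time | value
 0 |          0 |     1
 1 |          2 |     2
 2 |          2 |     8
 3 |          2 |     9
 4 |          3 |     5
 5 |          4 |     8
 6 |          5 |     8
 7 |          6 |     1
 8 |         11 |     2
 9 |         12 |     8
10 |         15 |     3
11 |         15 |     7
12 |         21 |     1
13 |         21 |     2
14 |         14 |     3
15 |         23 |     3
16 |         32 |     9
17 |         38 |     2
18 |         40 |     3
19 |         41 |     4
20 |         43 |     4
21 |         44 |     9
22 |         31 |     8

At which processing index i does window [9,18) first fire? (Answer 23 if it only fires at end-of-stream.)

i=0 t=0 v=1: → [0,9); WM=0
i=1 t=2 v=2: → [0,9); WM=2
i=2 t=2 v=8: → [0,9); WM=2
i=3 t=2 v=9: → [0,9); WM=2
i=4 t=3 v=5: → [0,9); WM=3
i=5 t=4 v=8: → [0,9); WM=4
i=6 t=5 v=8: → [0,9); WM=5
i=7 t=6 v=1: → [0,9); WM=6
i=8 t=11 v=2: → [9,18); WM=11; [0,9) fires=42
i=9 t=12 v=8: → [9,18); WM=12
i=10 t=15 v=3: → [9,18); WM=15
i=11 t=15 v=7: → [9,18); WM=15
i=12 t=21 v=1: → [18,27); WM=21; [9,18) fires=20
i=13 t=21 v=2: → [18,27); WM=21
i=14 t=14 v=3: DROP (t<21-1); WM=21
i=15 t=23 v=3: → [18,27); WM=23
i=16 t=32 v=9: → [27,36); WM=32; [18,27) fires=6
i=17 t=38 v=2: → [36,45); WM=38; [27,36) fires=9
i=18 t=40 v=3: → [36,45); WM=40
i=19 t=41 v=4: → [36,45); WM=41
i=20 t=43 v=4: → [36,45); WM=43
i=21 t=44 v=9: → [36,45); WM=44
i=22 t=31 v=8: DROP (t<44-1); WM=44

12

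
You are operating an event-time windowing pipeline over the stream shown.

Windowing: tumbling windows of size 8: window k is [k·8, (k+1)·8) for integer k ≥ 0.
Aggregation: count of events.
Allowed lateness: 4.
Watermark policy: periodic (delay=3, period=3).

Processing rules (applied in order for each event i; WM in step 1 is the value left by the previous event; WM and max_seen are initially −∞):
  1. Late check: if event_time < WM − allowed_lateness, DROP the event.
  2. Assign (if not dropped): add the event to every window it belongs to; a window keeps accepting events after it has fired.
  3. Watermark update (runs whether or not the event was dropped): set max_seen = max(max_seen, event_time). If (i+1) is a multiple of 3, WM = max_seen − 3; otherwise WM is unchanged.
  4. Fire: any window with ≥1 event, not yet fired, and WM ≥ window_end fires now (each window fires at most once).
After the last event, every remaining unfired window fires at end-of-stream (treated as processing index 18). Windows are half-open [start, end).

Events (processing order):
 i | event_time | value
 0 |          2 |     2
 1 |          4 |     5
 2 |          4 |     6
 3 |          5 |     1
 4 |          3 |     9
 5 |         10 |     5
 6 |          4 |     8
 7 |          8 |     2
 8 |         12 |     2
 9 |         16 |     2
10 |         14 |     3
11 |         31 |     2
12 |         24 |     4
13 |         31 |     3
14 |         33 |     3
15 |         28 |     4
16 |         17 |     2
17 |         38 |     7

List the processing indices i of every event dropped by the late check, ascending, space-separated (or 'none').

16

i=0 t=2 v=2: → [0,8); WM=−∞
i=1 t=4 v=5: → [0,8); WM=−∞
i=2 t=4 v=6: → [0,8); WM=1
i=3 t=5 v=1: → [0,8); WM=1
i=4 t=3 v=9: → [0,8); WM=1
i=5 t=10 v=5: → [8,16); WM=7
i=6 t=4 v=8: → [0,8); WM=7
i=7 t=8 v=2: → [8,16); WM=7
i=8 t=12 v=2: → [8,16); WM=9; [0,8) fires=6
i=9 t=16 v=2: → [16,24); WM=9
i=10 t=14 v=3: → [8,16); WM=9
i=11 t=31 v=2: → [24,32); WM=28; [8,16) fires=4 [16,24) fires=1
i=12 t=24 v=4: → [24,32); WM=28
i=13 t=31 v=3: → [24,32); WM=28
i=14 t=33 v=3: → [32,40); WM=30
i=15 t=28 v=4: → [24,32); WM=30
i=16 t=17 v=2: DROP (t<30-4); WM=30
i=17 t=38 v=7: → [32,40); WM=35; [24,32) fires=4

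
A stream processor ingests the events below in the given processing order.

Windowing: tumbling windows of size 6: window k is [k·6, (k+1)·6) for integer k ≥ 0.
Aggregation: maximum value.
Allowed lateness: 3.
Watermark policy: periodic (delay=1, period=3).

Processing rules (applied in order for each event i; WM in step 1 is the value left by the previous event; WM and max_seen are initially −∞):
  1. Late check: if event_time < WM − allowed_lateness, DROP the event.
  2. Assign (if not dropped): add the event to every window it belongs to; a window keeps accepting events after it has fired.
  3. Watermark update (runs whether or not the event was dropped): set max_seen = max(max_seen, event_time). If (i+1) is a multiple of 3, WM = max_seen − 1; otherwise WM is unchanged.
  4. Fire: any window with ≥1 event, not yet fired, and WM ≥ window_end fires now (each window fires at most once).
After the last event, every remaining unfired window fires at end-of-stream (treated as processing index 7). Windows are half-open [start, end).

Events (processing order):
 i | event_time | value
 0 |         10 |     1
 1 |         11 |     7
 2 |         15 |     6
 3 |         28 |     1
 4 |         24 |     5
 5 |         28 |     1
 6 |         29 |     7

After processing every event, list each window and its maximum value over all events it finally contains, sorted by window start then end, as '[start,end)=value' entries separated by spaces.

i=0 t=10 v=1: → [6,12); WM=−∞
i=1 t=11 v=7: → [6,12); WM=−∞
i=2 t=15 v=6: → [12,18); WM=14; [6,12) fires=7
i=3 t=28 v=1: → [24,30); WM=14
i=4 t=24 v=5: → [24,30); WM=14
i=5 t=28 v=1: → [24,30); WM=27; [12,18) fires=6
i=6 t=29 v=7: → [24,30); WM=27

[6,12)=7 [12,18)=6 [24,30)=7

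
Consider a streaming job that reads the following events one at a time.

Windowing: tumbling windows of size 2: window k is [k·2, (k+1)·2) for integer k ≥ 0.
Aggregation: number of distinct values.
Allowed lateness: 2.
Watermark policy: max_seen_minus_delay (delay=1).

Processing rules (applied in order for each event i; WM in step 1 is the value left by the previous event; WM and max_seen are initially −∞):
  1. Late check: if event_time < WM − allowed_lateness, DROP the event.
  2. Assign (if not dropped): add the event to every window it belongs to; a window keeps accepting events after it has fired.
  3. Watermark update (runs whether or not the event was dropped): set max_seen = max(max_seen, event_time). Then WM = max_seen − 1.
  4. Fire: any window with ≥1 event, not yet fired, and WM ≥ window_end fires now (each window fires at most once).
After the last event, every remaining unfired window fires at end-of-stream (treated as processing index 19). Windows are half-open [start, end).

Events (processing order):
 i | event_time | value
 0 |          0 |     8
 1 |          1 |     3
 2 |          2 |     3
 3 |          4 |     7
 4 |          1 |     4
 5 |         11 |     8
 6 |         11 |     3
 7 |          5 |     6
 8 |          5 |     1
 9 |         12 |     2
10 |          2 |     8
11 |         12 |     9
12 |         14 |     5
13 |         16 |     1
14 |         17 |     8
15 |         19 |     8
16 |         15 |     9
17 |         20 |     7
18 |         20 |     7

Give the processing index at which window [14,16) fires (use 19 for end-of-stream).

14

i=0 t=0 v=8: → [0,2); WM=-1
i=1 t=1 v=3: → [0,2); WM=0
i=2 t=2 v=3: → [2,4); WM=1
i=3 t=4 v=7: → [4,6); WM=3; [0,2) fires=2
i=4 t=1 v=4: → [0,2); WM=3
i=5 t=11 v=8: → [10,12); WM=10; [2,4) fires=1 [4,6) fires=1
i=6 t=11 v=3: → [10,12); WM=10
i=7 t=5 v=6: DROP (t<10-2); WM=10
i=8 t=5 v=1: DROP (t<10-2); WM=10
i=9 t=12 v=2: → [12,14); WM=11
i=10 t=2 v=8: DROP (t<11-2); WM=11
i=11 t=12 v=9: → [12,14); WM=11
i=12 t=14 v=5: → [14,16); WM=13; [10,12) fires=2
i=13 t=16 v=1: → [16,18); WM=15; [12,14) fires=2
i=14 t=17 v=8: → [16,18); WM=16; [14,16) fires=1
i=15 t=19 v=8: → [18,20); WM=18; [16,18) fires=2
i=16 t=15 v=9: DROP (t<18-2); WM=18
i=17 t=20 v=7: → [20,22); WM=19
i=18 t=20 v=7: → [20,22); WM=19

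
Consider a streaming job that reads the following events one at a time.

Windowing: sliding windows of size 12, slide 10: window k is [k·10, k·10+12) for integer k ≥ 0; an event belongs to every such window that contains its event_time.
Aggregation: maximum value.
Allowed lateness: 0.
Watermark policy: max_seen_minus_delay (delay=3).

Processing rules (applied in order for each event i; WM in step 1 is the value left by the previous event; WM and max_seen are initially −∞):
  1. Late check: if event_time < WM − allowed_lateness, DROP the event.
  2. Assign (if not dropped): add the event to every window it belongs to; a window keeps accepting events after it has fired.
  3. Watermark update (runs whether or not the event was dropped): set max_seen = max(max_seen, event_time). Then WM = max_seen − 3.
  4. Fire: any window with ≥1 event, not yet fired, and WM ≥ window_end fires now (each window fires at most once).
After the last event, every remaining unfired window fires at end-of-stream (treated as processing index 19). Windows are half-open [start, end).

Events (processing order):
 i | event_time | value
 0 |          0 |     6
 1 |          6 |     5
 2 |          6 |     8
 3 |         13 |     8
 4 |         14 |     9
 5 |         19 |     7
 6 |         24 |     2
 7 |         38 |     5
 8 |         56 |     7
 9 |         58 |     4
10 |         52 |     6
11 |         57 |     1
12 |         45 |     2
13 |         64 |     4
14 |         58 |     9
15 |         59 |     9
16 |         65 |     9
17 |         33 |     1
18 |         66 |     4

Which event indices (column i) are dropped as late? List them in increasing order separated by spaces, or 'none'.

10 12 14 15 17

i=0 t=0 v=6: → [0,12); WM=-3
i=1 t=6 v=5: → [0,12); WM=3
i=2 t=6 v=8: → [0,12); WM=3
i=3 t=13 v=8: → [10,22); WM=10
i=4 t=14 v=9: → [10,22); WM=11
i=5 t=19 v=7: → [10,22); WM=16; [0,12) fires=8
i=6 t=24 v=2: → [20,32); WM=21
i=7 t=38 v=5: → [30,42); WM=35; [10,22) fires=9 [20,32) fires=2
i=8 t=56 v=7: → [50,62); WM=53; [30,42) fires=5
i=9 t=58 v=4: → [50,62); WM=55
i=10 t=52 v=6: DROP (t<55-0); WM=55
i=11 t=57 v=1: → [50,62); WM=55
i=12 t=45 v=2: DROP (t<55-0); WM=55
i=13 t=64 v=4: → [60,72); WM=61
i=14 t=58 v=9: DROP (t<61-0); WM=61
i=15 t=59 v=9: DROP (t<61-0); WM=61
i=16 t=65 v=9: → [60,72); WM=62; [50,62) fires=7
i=17 t=33 v=1: DROP (t<62-0); WM=62
i=18 t=66 v=4: → [60,72); WM=63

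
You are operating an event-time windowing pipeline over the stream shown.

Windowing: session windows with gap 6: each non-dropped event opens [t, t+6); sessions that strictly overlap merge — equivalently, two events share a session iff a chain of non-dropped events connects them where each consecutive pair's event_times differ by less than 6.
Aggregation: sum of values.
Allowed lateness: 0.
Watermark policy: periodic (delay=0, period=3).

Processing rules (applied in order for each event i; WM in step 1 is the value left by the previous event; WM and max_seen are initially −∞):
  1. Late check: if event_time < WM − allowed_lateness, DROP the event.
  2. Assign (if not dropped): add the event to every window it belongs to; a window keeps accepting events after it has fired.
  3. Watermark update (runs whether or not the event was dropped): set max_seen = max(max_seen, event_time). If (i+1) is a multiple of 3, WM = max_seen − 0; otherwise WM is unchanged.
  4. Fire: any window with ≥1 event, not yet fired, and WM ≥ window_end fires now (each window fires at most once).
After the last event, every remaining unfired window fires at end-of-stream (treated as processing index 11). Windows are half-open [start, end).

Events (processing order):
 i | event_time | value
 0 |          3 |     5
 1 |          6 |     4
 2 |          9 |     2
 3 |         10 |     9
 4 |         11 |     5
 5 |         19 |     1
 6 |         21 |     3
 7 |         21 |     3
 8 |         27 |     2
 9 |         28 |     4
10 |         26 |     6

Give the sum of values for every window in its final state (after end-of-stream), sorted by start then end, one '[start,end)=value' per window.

i=0 t=3 v=5: → [3,9); WM=−∞
i=1 t=6 v=4: → [3,12); WM=−∞
i=2 t=9 v=2: → [3,15); WM=9
i=3 t=10 v=9: → [3,16); WM=9
i=4 t=11 v=5: → [3,17); WM=9
i=5 t=19 v=1: → [19,25); WM=19
i=6 t=21 v=3: → [19,27); WM=19
i=7 t=21 v=3: → [19,27); WM=19
i=8 t=27 v=2: → [27,33); WM=27
i=9 t=28 v=4: → [27,34); WM=27
i=10 t=26 v=6: DROP (t<27-0); WM=27

[3,17)=25 [19,27)=7 [27,34)=6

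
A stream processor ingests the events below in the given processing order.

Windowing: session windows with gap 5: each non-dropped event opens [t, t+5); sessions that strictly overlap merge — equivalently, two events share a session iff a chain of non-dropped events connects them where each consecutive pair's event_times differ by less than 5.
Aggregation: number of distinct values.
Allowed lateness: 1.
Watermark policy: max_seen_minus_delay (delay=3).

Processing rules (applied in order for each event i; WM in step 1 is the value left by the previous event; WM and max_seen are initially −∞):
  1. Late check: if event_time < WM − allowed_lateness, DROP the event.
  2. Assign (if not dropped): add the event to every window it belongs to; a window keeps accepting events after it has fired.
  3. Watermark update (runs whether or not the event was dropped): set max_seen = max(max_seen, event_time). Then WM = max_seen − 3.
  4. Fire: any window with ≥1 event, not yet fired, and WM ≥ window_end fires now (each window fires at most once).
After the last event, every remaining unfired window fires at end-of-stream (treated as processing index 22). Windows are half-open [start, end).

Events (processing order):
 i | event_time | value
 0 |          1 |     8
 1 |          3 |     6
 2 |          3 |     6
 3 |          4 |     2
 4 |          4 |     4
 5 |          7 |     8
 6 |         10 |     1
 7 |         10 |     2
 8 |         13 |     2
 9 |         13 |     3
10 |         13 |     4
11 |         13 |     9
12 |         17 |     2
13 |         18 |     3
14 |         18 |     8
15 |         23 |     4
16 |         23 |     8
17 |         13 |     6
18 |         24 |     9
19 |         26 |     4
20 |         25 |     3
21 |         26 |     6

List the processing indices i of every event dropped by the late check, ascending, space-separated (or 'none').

i=0 t=1 v=8: → [1,6); WM=-2
i=1 t=3 v=6: → [1,8); WM=0
i=2 t=3 v=6: → [1,8); WM=0
i=3 t=4 v=2: → [1,9); WM=1
i=4 t=4 v=4: → [1,9); WM=1
i=5 t=7 v=8: → [1,12); WM=4
i=6 t=10 v=1: → [1,15); WM=7
i=7 t=10 v=2: → [1,15); WM=7
i=8 t=13 v=2: → [1,18); WM=10
i=9 t=13 v=3: → [1,18); WM=10
i=10 t=13 v=4: → [1,18); WM=10
i=11 t=13 v=9: → [1,18); WM=10
i=12 t=17 v=2: → [1,22); WM=14
i=13 t=18 v=3: → [1,23); WM=15
i=14 t=18 v=8: → [1,23); WM=15
i=15 t=23 v=4: → [23,28); WM=20
i=16 t=23 v=8: → [23,28); WM=20
i=17 t=13 v=6: DROP (t<20-1); WM=20
i=18 t=24 v=9: → [23,29); WM=21
i=19 t=26 v=4: → [23,31); WM=23
i=20 t=25 v=3: → [23,31); WM=23
i=21 t=26 v=6: → [23,31); WM=23

17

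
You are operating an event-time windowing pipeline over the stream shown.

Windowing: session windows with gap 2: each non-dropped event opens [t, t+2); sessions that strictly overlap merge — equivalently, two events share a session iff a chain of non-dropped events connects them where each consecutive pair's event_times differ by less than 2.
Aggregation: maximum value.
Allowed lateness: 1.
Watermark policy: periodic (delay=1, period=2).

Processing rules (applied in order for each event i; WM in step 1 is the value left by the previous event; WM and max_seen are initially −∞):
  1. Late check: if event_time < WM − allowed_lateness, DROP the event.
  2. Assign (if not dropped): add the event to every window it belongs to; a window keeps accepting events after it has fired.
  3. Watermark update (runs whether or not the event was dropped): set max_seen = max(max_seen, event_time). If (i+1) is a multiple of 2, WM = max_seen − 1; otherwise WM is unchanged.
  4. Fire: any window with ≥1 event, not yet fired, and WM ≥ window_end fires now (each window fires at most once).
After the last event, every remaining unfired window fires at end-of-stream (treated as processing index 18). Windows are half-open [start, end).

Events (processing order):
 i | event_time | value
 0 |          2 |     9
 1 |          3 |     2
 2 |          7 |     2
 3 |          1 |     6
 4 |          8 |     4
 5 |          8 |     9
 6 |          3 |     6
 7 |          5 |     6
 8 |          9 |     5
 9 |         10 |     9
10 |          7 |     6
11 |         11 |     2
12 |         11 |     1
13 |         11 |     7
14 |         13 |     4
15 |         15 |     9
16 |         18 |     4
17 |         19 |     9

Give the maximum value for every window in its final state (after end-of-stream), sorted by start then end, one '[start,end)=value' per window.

[1,5)=9 [7,13)=9 [13,15)=4 [15,17)=9 [18,21)=9

i=0 t=2 v=9: → [2,4); WM=−∞
i=1 t=3 v=2: → [2,5); WM=2
i=2 t=7 v=2: → [7,9); WM=2
i=3 t=1 v=6: → [1,5); WM=6
i=4 t=8 v=4: → [7,10); WM=6
i=5 t=8 v=9: → [7,10); WM=7
i=6 t=3 v=6: DROP (t<7-1); WM=7
i=7 t=5 v=6: DROP (t<7-1); WM=7
i=8 t=9 v=5: → [7,11); WM=7
i=9 t=10 v=9: → [7,12); WM=9
i=10 t=7 v=6: DROP (t<9-1); WM=9
i=11 t=11 v=2: → [7,13); WM=10
i=12 t=11 v=1: → [7,13); WM=10
i=13 t=11 v=7: → [7,13); WM=10
i=14 t=13 v=4: → [13,15); WM=10
i=15 t=15 v=9: → [15,17); WM=14
i=16 t=18 v=4: → [18,20); WM=14
i=17 t=19 v=9: → [18,21); WM=18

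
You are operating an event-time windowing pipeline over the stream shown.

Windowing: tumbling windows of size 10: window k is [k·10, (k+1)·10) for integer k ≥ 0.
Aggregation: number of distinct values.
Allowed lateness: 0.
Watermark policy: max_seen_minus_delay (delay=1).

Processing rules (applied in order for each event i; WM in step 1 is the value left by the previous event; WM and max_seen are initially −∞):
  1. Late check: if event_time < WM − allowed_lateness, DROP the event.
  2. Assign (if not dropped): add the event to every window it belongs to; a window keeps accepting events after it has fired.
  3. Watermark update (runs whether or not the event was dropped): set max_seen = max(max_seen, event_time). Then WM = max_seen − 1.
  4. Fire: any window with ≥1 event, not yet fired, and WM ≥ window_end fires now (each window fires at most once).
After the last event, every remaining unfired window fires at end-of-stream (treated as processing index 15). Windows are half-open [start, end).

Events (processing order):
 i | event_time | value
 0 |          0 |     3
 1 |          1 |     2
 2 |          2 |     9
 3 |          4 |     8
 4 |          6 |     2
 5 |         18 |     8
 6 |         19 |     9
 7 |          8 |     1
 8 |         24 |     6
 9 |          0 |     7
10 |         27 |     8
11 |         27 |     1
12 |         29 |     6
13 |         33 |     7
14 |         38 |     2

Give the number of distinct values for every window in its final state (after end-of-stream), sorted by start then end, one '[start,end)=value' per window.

i=0 t=0 v=3: → [0,10); WM=-1
i=1 t=1 v=2: → [0,10); WM=0
i=2 t=2 v=9: → [0,10); WM=1
i=3 t=4 v=8: → [0,10); WM=3
i=4 t=6 v=2: → [0,10); WM=5
i=5 t=18 v=8: → [10,20); WM=17; [0,10) fires=4
i=6 t=19 v=9: → [10,20); WM=18
i=7 t=8 v=1: DROP (t<18-0); WM=18
i=8 t=24 v=6: → [20,30); WM=23; [10,20) fires=2
i=9 t=0 v=7: DROP (t<23-0); WM=23
i=10 t=27 v=8: → [20,30); WM=26
i=11 t=27 v=1: → [20,30); WM=26
i=12 t=29 v=6: → [20,30); WM=28
i=13 t=33 v=7: → [30,40); WM=32; [20,30) fires=3
i=14 t=38 v=2: → [30,40); WM=37

[0,10)=4 [10,20)=2 [20,30)=3 [30,40)=2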